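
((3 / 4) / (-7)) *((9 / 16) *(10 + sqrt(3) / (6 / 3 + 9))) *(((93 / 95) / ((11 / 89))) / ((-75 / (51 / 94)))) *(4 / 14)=0.01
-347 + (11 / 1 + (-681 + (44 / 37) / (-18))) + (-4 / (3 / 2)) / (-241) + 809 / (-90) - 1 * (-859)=-44685911 / 267510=-167.04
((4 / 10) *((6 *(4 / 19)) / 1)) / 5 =48 / 475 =0.10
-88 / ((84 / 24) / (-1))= 25.14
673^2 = 452929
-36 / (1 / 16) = -576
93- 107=-14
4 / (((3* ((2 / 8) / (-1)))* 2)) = -8 / 3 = -2.67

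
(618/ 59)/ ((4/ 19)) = 5871/ 118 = 49.75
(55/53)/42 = 55/2226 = 0.02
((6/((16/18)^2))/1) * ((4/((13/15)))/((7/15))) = 54675/728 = 75.10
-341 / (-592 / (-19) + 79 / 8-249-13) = 51832 / 33587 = 1.54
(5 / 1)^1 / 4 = 5 / 4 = 1.25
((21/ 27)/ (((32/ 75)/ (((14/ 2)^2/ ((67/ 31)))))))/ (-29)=-265825/ 186528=-1.43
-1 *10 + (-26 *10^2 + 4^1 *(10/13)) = -33890/13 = -2606.92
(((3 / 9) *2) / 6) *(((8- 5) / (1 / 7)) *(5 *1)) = 35 / 3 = 11.67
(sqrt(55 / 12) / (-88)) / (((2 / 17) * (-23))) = 0.01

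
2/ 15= 0.13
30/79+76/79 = 106/79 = 1.34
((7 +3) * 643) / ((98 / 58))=186470 / 49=3805.51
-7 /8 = -0.88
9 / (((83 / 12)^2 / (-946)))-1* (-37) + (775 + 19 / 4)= 17602299 / 27556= 638.78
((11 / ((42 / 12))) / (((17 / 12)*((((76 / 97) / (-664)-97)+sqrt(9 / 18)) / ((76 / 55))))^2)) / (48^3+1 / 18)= 195248849710455963381620736*sqrt(2) / 6590315603130138519796676534858106725+18940375236318379973531283456 / 6590315603130138519796676534858106725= 0.00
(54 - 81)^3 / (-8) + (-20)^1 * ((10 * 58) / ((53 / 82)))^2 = -361857286453 / 22472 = -16102584.84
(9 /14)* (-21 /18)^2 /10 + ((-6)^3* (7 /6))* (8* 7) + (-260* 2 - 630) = -1220953 /80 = -15261.91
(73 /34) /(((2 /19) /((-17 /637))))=-1387 /2548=-0.54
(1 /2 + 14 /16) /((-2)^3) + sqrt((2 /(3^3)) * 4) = -11 /64 + 2 * sqrt(6) /9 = 0.37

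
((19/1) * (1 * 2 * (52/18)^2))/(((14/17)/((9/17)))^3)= 28899/343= 84.25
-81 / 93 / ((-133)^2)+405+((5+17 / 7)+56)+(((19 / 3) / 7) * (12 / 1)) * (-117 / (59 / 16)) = 4009991100 / 32353181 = 123.94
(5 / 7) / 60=1 / 84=0.01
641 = 641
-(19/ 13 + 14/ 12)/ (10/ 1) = -0.26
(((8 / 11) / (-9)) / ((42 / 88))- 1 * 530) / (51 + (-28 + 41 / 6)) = -200404 / 11277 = -17.77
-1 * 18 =-18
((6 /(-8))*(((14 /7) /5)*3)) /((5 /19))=-171 /50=-3.42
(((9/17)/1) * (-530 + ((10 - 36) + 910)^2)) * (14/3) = 32798892/17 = 1929346.59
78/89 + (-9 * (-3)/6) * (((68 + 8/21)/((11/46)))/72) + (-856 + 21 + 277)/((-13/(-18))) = -402967375/534534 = -753.87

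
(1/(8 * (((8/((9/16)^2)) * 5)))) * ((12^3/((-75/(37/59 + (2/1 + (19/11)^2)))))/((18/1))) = -1622187/228448000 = -0.01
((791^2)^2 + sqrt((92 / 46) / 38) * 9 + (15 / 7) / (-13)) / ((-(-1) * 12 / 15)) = 45 * sqrt(19) / 76 + 44530476190295 / 91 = 489345892203.62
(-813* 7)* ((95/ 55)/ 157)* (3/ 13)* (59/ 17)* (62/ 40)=-593303823/ 7633340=-77.73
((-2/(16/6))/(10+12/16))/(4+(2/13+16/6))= -117/11438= -0.01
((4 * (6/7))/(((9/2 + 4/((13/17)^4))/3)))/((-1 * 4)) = -1028196/6476519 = -0.16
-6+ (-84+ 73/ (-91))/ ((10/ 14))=-8107/ 65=-124.72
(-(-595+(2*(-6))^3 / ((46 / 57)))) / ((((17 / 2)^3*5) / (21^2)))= 392.97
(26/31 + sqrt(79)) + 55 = sqrt(79) + 1731/31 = 64.73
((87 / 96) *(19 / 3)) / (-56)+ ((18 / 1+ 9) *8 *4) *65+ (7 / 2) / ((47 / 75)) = 14191444823 / 252672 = 56165.48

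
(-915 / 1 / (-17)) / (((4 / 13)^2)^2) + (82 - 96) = 26072387 / 4352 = 5990.90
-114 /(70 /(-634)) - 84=33198 /35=948.51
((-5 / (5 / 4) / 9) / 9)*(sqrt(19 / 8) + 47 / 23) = -188 / 1863 - sqrt(38) / 81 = -0.18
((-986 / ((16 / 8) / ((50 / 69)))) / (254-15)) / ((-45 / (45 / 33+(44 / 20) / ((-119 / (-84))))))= 5858 / 60467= 0.10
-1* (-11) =11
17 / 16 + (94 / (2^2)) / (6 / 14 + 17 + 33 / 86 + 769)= 8278589 / 7578576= 1.09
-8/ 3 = -2.67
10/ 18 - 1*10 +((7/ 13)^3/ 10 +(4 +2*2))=-282523/ 197730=-1.43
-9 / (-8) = 9 / 8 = 1.12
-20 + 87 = 67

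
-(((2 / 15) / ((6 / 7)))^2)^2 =-2401 / 4100625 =-0.00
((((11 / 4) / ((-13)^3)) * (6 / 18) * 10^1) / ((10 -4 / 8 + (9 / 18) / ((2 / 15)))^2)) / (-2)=220 / 18514119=0.00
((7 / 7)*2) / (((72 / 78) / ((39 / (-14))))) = -169 / 28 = -6.04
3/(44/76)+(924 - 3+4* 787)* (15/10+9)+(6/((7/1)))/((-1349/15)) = 8876918499/207746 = 42729.67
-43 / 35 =-1.23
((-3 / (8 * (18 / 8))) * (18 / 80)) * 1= -3 / 80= -0.04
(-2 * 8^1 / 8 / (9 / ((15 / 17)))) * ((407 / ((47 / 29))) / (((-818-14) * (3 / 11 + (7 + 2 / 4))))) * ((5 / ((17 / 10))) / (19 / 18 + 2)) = 295075 / 40260012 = 0.01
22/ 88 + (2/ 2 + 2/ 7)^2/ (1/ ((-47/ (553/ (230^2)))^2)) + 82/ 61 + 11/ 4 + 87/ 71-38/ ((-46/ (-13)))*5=49877821088927293461/ 1492665043933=33415280.47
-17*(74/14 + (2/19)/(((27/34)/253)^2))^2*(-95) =91306637285972278165/494771571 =184543014671.25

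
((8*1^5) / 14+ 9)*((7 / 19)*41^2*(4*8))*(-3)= -10812192 / 19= -569062.74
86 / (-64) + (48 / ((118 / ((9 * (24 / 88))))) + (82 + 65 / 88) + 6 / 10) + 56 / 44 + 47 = 13630669 / 103840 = 131.27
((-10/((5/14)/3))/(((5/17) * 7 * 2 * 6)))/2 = -17/10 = -1.70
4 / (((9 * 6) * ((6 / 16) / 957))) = 5104 / 27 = 189.04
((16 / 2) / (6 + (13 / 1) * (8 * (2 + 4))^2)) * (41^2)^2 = 11303044 / 14979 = 754.59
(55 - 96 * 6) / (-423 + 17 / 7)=3647 / 2944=1.24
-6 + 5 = -1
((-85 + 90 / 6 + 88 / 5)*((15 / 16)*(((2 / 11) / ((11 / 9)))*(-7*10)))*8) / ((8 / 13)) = 1609335 / 242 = 6650.14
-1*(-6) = 6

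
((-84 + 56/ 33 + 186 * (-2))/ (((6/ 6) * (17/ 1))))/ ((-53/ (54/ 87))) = 89952/ 287419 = 0.31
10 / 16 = 5 / 8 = 0.62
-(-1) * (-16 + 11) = -5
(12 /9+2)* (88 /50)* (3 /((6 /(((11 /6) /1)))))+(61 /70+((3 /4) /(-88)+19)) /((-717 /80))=5236387 /1656270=3.16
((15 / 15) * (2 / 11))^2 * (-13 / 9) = -0.05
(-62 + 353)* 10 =2910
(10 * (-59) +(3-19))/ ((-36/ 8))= 404/ 3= 134.67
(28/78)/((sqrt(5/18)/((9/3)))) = 42 *sqrt(10)/65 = 2.04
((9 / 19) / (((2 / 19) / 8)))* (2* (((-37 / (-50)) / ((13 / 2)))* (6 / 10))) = 4.92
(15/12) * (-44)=-55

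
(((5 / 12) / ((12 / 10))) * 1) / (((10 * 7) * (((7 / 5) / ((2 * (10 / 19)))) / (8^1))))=250 / 8379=0.03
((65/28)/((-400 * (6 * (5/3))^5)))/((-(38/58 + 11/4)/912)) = 21489/1382500000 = 0.00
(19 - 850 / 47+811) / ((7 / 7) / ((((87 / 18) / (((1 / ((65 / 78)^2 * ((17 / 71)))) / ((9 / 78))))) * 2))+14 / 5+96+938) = 6532250 / 8384941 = 0.78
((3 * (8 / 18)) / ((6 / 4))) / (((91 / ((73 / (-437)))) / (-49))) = 4088 / 51129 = 0.08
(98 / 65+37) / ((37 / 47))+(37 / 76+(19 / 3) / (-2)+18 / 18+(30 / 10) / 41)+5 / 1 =1175997073 / 22481940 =52.31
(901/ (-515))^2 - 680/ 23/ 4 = -4.33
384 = 384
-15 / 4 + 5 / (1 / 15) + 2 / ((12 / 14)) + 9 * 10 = 1963 / 12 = 163.58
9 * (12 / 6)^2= 36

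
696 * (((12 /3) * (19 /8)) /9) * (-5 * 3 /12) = -2755 /3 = -918.33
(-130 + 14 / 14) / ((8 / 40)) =-645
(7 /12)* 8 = 14 /3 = 4.67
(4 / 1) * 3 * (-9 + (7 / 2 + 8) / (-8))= -501 / 4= -125.25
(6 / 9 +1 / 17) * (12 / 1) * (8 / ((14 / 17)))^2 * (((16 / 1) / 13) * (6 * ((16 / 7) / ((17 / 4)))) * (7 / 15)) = 4849664 / 3185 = 1522.66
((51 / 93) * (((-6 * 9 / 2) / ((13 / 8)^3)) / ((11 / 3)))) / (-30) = 117504 / 3745885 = 0.03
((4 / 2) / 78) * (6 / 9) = 2 / 117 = 0.02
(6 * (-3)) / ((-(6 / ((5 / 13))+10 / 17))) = 765 / 688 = 1.11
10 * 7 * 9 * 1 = 630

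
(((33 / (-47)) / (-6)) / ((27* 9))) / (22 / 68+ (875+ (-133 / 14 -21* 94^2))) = -187 / 71717781186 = -0.00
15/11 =1.36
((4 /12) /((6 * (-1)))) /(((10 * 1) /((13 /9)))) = -13 /1620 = -0.01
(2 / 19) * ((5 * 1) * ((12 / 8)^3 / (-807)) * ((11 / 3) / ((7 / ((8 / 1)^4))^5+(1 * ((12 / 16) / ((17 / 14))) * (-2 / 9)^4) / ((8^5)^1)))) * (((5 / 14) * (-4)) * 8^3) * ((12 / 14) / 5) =197519471399936856825004032 / 8971751606150180141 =22015708.87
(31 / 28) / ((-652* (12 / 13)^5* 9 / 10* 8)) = -57550415 / 163536371712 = -0.00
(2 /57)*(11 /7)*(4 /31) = 88 /12369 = 0.01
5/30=1/6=0.17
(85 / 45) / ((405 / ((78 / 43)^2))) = 11492 / 748845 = 0.02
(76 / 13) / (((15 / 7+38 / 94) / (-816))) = -10201632 / 5447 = -1872.89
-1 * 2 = -2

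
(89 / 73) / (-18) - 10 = -13229 / 1314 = -10.07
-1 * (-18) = 18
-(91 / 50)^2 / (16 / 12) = -24843 / 10000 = -2.48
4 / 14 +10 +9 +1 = 20.29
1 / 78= 0.01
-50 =-50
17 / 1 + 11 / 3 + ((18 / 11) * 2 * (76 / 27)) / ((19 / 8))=270 / 11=24.55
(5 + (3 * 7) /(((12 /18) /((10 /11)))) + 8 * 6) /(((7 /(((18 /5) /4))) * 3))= 1347 /385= 3.50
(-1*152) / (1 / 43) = -6536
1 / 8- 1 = -7 / 8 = -0.88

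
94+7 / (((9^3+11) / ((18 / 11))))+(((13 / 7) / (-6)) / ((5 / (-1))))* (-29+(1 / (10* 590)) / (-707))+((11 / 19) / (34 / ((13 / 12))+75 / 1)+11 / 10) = 291434413170799831 / 3122767535349000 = 93.33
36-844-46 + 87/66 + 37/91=-1706255/2002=-852.28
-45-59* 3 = -222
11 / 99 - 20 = -179 / 9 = -19.89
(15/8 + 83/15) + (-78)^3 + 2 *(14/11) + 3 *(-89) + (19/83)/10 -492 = -10414796023/21912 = -475301.02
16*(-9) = -144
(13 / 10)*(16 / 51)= 104 / 255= 0.41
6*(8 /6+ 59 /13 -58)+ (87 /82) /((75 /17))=-8328891 /26650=-312.53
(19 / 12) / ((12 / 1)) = 19 / 144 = 0.13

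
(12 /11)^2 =144 /121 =1.19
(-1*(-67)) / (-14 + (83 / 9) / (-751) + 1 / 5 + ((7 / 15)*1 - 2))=-452853 / 103721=-4.37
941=941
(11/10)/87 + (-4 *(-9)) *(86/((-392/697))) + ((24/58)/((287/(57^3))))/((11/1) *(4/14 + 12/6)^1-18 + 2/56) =-640289318717/117104610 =-5467.67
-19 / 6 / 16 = -19 / 96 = -0.20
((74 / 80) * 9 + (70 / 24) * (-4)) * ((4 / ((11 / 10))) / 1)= -401 / 33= -12.15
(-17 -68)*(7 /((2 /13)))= -7735 /2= -3867.50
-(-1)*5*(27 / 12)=45 / 4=11.25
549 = 549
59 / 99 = 0.60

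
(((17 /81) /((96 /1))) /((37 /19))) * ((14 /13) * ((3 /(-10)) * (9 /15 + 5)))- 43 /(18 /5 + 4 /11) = -9216001643 /849349800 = -10.85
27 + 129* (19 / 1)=2478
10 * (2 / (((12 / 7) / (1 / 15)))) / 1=7 / 9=0.78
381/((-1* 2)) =-381/2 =-190.50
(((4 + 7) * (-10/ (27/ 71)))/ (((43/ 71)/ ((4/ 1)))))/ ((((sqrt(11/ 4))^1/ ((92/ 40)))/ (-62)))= 57507728 * sqrt(11)/ 1161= 164282.13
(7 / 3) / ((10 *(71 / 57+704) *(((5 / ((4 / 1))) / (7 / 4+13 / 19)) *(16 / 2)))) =259 / 3215920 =0.00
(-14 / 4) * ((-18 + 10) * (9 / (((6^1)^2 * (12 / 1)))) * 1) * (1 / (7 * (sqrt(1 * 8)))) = sqrt(2) / 48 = 0.03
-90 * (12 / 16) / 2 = -135 / 4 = -33.75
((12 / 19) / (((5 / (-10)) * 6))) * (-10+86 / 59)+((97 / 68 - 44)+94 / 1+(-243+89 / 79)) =-1136043849 / 6022012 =-188.65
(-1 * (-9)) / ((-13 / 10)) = -90 / 13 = -6.92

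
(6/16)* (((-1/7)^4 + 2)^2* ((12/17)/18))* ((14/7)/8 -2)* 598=-6897573891/112001848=-61.58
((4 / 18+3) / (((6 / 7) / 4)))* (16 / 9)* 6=12992 / 81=160.40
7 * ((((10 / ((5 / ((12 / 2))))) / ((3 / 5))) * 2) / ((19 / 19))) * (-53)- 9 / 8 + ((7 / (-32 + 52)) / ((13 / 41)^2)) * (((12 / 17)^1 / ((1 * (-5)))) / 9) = -25583225411 / 1723800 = -14841.18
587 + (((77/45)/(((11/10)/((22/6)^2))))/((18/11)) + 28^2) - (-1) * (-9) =1002215/729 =1374.78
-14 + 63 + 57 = 106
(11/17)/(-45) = -11/765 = -0.01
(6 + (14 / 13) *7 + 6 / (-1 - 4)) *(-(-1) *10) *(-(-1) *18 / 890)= 14436 / 5785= 2.50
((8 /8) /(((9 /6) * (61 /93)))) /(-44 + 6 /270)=-2790 /120719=-0.02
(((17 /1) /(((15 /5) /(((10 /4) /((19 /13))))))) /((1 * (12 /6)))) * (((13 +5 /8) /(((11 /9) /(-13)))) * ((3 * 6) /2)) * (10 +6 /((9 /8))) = -324117495 /3344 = -96925.09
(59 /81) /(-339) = -59 /27459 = -0.00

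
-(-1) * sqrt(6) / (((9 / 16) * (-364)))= -4 * sqrt(6) / 819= -0.01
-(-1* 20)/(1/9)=180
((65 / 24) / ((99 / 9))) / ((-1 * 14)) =-65 / 3696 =-0.02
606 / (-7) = -606 / 7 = -86.57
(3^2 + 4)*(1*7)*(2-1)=91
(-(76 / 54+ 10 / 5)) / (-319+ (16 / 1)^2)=92 / 1701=0.05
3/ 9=1/ 3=0.33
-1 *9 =-9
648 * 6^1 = 3888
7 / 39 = 0.18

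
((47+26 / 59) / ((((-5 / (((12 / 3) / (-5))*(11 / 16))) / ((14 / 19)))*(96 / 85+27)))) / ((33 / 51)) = 1887459 / 8934370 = 0.21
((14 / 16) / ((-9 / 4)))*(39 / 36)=-0.42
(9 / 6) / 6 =1 / 4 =0.25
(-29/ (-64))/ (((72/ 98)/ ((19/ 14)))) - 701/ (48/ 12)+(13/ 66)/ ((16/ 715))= -763135/ 4608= -165.61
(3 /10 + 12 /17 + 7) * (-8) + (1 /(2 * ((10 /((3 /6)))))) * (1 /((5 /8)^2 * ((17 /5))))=-27212 /425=-64.03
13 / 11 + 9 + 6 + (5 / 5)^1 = 189 / 11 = 17.18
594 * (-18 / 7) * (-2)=21384 / 7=3054.86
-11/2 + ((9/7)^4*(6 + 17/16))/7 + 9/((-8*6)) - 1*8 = -734835/67228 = -10.93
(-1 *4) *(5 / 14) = -10 / 7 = -1.43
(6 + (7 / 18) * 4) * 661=44948 / 9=4994.22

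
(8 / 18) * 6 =8 / 3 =2.67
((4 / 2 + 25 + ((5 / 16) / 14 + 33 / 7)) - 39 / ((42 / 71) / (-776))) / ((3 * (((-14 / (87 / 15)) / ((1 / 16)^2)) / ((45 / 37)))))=-26963127 / 802816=-33.59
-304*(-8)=2432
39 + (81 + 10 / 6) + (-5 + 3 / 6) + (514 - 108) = 3139 / 6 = 523.17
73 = 73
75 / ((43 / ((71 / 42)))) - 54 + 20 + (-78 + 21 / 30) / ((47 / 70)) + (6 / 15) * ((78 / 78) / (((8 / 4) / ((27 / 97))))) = -2005192667 / 13722590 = -146.12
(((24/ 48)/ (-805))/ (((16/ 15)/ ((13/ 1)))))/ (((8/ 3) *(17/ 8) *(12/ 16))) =-0.00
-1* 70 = -70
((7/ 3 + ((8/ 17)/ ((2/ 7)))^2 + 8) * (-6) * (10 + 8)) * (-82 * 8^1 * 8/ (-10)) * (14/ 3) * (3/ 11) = -14958752256/ 15895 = -941097.97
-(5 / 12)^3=-125 / 1728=-0.07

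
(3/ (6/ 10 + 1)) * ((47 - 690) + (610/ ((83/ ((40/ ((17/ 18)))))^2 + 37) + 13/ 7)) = -174009592215/ 148202047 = -1174.14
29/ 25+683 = 17104/ 25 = 684.16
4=4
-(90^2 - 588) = -7512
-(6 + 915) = -921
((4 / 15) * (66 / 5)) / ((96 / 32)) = 88 / 75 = 1.17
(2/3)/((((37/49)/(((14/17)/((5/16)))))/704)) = 15454208/9435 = 1637.97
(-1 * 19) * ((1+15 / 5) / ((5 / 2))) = -152 / 5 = -30.40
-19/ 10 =-1.90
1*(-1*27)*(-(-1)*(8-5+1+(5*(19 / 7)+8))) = -4833 / 7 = -690.43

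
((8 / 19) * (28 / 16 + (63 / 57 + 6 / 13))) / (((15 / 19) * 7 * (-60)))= -3277 / 778050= -0.00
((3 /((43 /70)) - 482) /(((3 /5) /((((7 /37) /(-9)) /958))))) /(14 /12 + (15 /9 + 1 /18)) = 179515 /29721471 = 0.01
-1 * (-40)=40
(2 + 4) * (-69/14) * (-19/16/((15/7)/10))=1311/8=163.88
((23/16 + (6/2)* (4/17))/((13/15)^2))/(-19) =-131175/873392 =-0.15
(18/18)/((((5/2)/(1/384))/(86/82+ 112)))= 309/2624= 0.12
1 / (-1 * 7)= -1 / 7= -0.14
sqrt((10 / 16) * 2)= sqrt(5) / 2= 1.12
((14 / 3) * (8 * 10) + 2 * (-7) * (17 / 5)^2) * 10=31724 / 15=2114.93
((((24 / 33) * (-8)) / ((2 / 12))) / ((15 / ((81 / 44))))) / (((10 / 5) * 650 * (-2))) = 324 / 196625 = 0.00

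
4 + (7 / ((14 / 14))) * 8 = 60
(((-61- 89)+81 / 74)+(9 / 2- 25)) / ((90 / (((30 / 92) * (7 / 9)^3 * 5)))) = -2687405 / 1861137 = -1.44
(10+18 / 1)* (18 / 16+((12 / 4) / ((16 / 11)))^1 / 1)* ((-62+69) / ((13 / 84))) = 52479 / 13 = 4036.85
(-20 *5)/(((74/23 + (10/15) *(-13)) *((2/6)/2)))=5175/47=110.11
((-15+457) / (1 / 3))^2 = 1758276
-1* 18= -18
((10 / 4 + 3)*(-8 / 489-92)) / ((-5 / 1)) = 247478 / 2445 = 101.22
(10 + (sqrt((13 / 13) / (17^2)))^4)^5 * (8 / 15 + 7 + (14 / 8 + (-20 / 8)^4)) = 4834612.28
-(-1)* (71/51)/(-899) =-71/45849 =-0.00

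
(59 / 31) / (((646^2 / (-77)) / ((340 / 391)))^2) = 8745275 / 178495575412159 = 0.00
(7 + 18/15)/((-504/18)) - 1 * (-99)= 13819/140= 98.71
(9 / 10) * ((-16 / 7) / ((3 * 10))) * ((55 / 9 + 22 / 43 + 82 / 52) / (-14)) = 16501 / 410865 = 0.04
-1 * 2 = -2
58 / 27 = 2.15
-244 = -244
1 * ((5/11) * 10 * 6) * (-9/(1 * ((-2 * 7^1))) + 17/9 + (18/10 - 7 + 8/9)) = -11210/231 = -48.53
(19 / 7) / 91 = 19 / 637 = 0.03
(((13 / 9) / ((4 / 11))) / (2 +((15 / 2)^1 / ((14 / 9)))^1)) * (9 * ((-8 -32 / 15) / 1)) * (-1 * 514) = 78206128 / 2865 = 27297.08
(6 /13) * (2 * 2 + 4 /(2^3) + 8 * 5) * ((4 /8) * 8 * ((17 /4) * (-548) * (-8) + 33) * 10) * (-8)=-1594737600 /13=-122672123.08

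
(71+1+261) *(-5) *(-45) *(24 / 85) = 359640 / 17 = 21155.29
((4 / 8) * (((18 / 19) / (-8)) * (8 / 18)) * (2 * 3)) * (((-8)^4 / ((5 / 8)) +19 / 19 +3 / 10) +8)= -196887 / 190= -1036.25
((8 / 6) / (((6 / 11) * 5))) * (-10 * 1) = -44 / 9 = -4.89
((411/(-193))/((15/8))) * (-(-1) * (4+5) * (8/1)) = -78912/965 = -81.77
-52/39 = -4/3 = -1.33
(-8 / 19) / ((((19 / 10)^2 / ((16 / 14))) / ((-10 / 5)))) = 12800 / 48013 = 0.27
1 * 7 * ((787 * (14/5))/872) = 38563/2180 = 17.69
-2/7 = -0.29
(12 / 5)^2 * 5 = 144 / 5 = 28.80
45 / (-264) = -15 / 88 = -0.17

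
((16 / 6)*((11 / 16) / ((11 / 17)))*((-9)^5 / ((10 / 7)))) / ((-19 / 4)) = 24655.55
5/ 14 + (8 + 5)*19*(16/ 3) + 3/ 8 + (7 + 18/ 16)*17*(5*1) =84365/ 42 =2008.69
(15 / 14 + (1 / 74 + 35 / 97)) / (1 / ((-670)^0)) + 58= 1493456 / 25123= 59.45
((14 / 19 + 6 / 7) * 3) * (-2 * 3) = -3816 / 133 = -28.69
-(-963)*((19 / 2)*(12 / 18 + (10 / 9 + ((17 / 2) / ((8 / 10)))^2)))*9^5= 7928959006233 / 128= 61944992236.20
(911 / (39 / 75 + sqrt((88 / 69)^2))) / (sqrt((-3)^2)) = 523825 / 3097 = 169.14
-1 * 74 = -74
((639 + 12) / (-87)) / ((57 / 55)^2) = -656425 / 94221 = -6.97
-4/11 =-0.36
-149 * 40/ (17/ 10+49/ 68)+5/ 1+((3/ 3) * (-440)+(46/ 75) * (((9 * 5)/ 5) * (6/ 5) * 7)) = -293280517/ 102875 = -2850.84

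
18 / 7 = 2.57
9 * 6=54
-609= -609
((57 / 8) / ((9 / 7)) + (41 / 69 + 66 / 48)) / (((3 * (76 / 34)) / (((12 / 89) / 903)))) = 11747 / 70240758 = 0.00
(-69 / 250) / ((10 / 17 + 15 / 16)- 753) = 408 / 1110875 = 0.00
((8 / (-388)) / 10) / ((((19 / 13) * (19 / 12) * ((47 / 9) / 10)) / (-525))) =1474200 / 1645799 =0.90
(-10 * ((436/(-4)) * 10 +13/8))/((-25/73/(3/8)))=-1906833/160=-11917.71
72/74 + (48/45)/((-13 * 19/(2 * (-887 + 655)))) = 408068/137085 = 2.98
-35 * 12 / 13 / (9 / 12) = -560 / 13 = -43.08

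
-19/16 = -1.19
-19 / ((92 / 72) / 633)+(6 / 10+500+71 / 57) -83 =-58952977 / 6555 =-8993.59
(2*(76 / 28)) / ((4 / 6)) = 57 / 7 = 8.14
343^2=117649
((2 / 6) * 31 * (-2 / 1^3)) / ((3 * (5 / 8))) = -496 / 45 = -11.02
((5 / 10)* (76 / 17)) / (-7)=-38 / 119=-0.32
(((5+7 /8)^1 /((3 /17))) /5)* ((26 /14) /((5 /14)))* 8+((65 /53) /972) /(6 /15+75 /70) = 18371709967 /66326850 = 276.99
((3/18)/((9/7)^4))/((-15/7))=-16807/590490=-0.03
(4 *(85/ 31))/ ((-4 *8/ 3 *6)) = -85/ 496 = -0.17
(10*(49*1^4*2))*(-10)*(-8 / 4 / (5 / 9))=35280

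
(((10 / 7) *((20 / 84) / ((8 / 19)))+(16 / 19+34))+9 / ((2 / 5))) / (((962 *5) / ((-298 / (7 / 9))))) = -290393997 / 62693540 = -4.63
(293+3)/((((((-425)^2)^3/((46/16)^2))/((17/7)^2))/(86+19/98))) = 165333131/783335628906250000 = 0.00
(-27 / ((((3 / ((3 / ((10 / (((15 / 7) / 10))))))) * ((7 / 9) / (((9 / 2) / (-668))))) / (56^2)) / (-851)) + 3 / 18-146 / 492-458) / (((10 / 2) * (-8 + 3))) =1420571356 / 2567625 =553.26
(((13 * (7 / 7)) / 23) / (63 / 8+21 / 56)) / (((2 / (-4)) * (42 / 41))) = -2132 / 15939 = -0.13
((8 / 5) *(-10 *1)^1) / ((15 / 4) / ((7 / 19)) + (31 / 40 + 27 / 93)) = -138880 / 97597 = -1.42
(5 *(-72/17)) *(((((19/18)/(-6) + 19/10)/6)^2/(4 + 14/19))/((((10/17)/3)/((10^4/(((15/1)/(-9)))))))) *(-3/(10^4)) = -3.39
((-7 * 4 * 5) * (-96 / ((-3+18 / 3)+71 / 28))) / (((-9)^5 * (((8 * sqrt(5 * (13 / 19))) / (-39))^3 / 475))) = 229957 * sqrt(1235) / 22599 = 357.59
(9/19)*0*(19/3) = 0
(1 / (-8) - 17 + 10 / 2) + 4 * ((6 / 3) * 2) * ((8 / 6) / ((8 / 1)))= -227 / 24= -9.46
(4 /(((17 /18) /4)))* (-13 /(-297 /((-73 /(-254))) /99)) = 45552 /2159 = 21.10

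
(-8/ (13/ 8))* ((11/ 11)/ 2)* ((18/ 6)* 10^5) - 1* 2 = -738463.54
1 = 1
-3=-3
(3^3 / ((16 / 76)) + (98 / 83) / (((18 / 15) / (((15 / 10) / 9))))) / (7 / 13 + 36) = 4988113 / 1419300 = 3.51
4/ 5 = 0.80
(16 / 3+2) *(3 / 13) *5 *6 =660 / 13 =50.77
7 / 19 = 0.37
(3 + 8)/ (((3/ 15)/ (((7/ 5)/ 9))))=77/ 9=8.56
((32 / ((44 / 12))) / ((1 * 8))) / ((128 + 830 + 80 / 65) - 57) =156 / 129019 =0.00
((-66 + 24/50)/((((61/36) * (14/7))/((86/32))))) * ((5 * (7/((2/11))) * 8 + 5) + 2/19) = -9304789221/115900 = -80282.91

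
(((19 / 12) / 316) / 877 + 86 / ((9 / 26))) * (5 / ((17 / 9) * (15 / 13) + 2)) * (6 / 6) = 161113463225 / 542070192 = 297.22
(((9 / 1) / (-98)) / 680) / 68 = -9 / 4531520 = -0.00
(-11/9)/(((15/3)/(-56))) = 616/45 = 13.69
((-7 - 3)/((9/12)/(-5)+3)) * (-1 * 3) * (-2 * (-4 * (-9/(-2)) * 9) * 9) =583200/19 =30694.74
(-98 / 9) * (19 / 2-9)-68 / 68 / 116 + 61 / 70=-167413 / 36540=-4.58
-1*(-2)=2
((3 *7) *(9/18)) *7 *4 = 294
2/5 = 0.40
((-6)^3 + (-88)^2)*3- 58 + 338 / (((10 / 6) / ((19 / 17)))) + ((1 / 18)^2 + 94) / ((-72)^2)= 3248339622061 / 142767360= 22752.68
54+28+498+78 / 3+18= 624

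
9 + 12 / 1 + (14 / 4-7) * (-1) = 49 / 2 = 24.50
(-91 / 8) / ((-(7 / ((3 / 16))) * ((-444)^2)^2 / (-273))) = -1183 / 552712568832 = -0.00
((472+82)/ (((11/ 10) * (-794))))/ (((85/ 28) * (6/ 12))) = -0.42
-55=-55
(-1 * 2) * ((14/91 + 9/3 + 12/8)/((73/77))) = -9317/949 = -9.82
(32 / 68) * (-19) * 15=-2280 / 17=-134.12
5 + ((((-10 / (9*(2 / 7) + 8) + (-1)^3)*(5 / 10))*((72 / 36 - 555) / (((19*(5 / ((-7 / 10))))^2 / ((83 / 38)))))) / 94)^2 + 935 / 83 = 16.27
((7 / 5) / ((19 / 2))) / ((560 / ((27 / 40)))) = 27 / 152000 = 0.00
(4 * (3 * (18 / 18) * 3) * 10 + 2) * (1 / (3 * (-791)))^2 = 362 / 5631129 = 0.00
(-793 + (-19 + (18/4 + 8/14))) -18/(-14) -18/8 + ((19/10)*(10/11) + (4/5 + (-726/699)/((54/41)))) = -7810134473/9688140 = -806.15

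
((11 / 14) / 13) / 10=11 / 1820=0.01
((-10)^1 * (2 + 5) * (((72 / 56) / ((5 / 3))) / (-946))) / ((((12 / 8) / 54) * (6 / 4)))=1.37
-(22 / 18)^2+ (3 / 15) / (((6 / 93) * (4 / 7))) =12737 / 3240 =3.93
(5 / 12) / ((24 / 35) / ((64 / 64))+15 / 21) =25 / 84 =0.30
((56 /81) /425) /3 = 0.00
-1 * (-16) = 16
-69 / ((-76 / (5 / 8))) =345 / 608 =0.57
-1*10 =-10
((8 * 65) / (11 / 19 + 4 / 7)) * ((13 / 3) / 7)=128440 / 459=279.83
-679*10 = -6790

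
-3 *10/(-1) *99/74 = 1485/37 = 40.14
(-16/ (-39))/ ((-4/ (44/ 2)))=-88/ 39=-2.26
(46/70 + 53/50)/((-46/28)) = -601/575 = -1.05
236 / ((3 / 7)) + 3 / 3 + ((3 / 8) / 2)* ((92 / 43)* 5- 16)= 284147 / 516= 550.67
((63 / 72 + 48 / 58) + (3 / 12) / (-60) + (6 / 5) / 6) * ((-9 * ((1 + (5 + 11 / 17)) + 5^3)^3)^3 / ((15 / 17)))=-94212214227599207003021593836185184 / 5057424144725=-18628497735525016733650.08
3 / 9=1 / 3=0.33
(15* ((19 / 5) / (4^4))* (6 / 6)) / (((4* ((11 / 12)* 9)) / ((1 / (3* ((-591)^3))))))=-19 / 1743878999808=-0.00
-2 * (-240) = 480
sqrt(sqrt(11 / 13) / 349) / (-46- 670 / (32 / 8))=-2* 11^(1 / 4)* 13^(3 / 4)* sqrt(349) / 1937299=-0.00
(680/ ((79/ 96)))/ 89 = 65280/ 7031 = 9.28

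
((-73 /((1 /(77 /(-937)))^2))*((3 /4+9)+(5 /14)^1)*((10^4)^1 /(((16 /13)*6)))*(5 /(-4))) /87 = 710863278125 /7332797088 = 96.94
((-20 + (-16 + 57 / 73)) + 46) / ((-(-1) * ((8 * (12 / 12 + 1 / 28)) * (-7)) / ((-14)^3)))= 1079764 / 2117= 510.04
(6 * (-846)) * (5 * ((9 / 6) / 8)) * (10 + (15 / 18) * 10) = -348975 / 4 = -87243.75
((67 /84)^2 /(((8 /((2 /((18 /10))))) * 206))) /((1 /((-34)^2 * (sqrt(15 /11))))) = 6486605 * sqrt(165) /143900064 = 0.58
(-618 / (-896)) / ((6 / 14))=103 / 64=1.61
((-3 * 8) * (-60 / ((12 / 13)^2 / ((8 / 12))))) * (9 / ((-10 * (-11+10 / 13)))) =13182 / 133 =99.11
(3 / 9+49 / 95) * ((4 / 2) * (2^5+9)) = 19844 / 285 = 69.63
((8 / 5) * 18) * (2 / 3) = 96 / 5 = 19.20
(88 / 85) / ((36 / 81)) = 198 / 85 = 2.33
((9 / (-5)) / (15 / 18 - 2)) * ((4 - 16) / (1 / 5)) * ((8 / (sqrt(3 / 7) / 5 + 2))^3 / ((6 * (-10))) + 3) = -418125857112 / 2370262111 - 1453593600 * sqrt(21) / 338608873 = -196.08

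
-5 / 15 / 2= -1 / 6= -0.17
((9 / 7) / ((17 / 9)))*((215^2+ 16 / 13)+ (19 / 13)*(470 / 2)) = 49037886 / 1547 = 31698.70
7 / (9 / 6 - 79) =-14 / 155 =-0.09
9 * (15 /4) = 135 /4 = 33.75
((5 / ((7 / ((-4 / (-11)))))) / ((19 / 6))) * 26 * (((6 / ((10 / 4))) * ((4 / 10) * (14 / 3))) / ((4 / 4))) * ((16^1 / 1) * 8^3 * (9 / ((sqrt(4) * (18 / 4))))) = 81788928 / 1045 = 78266.92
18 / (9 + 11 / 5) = 45 / 28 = 1.61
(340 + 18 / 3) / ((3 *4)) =173 / 6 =28.83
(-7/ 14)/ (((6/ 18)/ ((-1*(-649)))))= -1947/ 2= -973.50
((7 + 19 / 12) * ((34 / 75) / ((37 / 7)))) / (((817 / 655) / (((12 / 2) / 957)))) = 1605667 / 433937295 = 0.00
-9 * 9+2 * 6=-69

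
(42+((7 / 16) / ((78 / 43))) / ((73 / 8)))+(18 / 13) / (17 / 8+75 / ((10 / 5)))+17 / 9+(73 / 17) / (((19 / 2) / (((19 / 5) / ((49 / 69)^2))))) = 104668535900683 / 2210238100980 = 47.36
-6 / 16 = -0.38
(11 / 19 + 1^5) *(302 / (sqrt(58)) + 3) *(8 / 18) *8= 320 / 19 + 48320 *sqrt(58) / 1653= 239.46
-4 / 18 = -2 / 9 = -0.22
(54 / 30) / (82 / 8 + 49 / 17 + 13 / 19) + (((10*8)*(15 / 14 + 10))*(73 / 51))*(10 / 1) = 403972281196 / 31864035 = 12678.00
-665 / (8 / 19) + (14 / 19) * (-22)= -242529 / 152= -1595.59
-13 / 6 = -2.17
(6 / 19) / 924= 0.00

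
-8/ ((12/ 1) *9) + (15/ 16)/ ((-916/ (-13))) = -24047/ 395712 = -0.06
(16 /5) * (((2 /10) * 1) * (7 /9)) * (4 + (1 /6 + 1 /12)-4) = 28 /225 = 0.12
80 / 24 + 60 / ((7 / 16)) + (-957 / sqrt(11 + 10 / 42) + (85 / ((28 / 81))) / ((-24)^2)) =757495 / 5376 -957 * sqrt(1239) / 118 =-144.57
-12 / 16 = -3 / 4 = -0.75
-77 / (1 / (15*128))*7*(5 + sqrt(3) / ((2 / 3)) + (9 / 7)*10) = -18480000 - 1552320*sqrt(3) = -21168697.11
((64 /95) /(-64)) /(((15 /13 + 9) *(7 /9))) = -39 /29260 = -0.00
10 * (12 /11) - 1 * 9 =21 /11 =1.91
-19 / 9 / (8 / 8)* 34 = -646 / 9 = -71.78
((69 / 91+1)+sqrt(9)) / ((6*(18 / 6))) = 433 / 1638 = 0.26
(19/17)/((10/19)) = 361/170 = 2.12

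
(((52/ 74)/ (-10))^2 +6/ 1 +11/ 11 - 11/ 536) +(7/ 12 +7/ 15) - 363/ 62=1239487409/ 568682600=2.18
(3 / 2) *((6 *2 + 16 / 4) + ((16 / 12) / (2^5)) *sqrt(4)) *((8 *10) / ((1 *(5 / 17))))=6562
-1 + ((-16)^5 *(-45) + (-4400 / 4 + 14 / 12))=283108921 / 6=47184820.17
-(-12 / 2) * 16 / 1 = 96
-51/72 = -17/24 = -0.71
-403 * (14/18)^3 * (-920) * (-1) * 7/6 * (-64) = 28486232320/2187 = 13025254.83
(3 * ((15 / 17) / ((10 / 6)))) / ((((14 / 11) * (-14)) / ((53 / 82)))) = -15741 / 273224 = -0.06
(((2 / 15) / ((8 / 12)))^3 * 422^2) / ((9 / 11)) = 1958924 / 1125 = 1741.27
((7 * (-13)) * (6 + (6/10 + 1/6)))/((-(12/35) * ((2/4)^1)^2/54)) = 387933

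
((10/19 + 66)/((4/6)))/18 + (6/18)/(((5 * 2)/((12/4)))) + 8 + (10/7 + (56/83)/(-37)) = 184463429/12253290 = 15.05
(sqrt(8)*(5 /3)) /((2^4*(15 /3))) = sqrt(2) /24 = 0.06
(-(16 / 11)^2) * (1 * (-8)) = 2048 / 121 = 16.93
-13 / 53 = -0.25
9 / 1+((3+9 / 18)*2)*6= 51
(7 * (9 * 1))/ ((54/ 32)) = 112/ 3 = 37.33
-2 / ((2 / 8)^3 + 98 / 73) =-9344 / 6345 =-1.47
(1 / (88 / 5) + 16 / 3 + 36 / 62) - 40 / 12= 7195 / 2728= 2.64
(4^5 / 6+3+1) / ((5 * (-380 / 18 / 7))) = -5502 / 475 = -11.58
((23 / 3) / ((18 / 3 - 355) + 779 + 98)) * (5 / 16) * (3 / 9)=115 / 76032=0.00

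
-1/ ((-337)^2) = -0.00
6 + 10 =16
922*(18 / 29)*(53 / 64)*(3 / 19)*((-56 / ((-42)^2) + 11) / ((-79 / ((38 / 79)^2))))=-962342571 / 400347668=-2.40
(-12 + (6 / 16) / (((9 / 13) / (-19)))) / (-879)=535 / 21096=0.03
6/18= 1/3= 0.33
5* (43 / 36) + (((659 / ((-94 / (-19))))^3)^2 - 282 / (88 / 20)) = 381477816250717914219270019 / 68297108324544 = 5585563219425.88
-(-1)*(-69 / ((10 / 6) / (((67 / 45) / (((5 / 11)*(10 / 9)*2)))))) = -152559 / 2500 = -61.02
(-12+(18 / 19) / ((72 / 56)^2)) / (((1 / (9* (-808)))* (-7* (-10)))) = 789416 / 665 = 1187.09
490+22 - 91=421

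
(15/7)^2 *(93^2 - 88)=275175/7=39310.71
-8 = -8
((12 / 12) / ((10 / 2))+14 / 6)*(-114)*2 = -2888 / 5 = -577.60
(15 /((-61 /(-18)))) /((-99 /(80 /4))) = -600 /671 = -0.89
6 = 6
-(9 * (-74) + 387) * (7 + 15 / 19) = 41292 / 19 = 2173.26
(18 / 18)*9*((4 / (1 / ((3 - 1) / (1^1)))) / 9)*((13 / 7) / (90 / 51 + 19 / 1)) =1768 / 2471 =0.72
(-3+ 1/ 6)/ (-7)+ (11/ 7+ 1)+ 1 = 167/ 42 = 3.98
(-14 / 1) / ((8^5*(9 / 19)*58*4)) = -133 / 34209792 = -0.00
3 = 3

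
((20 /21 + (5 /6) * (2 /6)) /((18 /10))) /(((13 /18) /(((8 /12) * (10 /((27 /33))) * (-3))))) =-170500 /7371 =-23.13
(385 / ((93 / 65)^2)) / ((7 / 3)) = 232375 / 2883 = 80.60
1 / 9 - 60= -539 / 9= -59.89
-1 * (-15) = 15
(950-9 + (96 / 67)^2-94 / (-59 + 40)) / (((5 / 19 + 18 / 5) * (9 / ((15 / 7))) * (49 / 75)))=7219276875 / 80725687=89.43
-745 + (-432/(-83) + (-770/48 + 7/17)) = -25581715/33864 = -755.43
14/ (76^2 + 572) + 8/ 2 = 4.00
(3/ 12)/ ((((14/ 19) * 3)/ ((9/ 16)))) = 57/ 896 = 0.06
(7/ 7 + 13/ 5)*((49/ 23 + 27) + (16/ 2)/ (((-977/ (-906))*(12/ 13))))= 15033348/ 112355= 133.80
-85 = -85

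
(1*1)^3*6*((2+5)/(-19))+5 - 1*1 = 34/19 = 1.79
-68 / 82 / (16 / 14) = -0.73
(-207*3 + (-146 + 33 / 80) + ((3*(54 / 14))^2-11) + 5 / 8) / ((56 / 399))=-143686341 / 31360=-4581.83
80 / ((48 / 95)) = 475 / 3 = 158.33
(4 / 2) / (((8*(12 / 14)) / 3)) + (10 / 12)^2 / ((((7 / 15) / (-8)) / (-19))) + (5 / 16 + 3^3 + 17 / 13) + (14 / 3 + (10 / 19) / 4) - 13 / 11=78906665 / 304304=259.30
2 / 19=0.11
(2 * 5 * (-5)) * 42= -2100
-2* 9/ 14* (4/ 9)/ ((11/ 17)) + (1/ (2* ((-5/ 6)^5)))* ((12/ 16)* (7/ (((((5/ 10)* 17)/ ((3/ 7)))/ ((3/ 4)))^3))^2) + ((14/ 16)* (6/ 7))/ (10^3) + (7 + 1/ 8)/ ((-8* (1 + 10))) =-122824434569450791/ 127499466971800000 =-0.96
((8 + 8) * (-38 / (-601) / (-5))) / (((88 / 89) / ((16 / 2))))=-54112 / 33055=-1.64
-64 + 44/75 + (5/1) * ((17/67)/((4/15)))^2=-317210569/5386800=-58.89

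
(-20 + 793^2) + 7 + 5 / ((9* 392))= 2218533413 / 3528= 628836.00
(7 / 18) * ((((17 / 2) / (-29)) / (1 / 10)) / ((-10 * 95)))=119 / 99180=0.00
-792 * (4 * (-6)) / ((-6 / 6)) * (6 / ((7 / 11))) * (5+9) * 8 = -20072448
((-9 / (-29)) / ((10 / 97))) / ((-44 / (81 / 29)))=-70713 / 370040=-0.19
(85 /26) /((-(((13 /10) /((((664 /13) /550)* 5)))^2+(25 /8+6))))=-18738080 /97227741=-0.19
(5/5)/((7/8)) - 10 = -62/7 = -8.86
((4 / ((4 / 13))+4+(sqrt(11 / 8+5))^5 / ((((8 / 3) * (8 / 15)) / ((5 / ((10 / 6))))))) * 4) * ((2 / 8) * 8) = 136+351135 * sqrt(102) / 2048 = 1867.59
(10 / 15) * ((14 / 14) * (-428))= -856 / 3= -285.33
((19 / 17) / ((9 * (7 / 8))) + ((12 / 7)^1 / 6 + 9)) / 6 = 10097 / 6426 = 1.57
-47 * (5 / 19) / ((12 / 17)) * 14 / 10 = -5593 / 228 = -24.53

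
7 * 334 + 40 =2378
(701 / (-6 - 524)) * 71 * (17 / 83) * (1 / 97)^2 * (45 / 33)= -2538321 / 910584202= -0.00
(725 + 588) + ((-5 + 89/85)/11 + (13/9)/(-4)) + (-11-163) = 38314489/33660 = 1138.28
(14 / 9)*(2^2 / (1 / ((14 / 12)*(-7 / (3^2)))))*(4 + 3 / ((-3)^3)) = -48020 / 2187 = -21.96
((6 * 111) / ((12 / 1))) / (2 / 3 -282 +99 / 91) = -30303 / 153014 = -0.20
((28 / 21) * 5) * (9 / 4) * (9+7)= 240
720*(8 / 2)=2880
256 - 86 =170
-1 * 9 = -9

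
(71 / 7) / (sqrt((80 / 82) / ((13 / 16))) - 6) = -113529 / 64918 - 142 * sqrt(5330) / 32459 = -2.07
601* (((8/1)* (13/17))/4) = 15626/17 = 919.18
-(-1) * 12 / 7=1.71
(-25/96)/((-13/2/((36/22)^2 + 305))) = 930725/75504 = 12.33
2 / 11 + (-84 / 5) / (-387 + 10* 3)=214 / 935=0.23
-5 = -5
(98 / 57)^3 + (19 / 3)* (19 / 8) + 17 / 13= 412773799 / 19260072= 21.43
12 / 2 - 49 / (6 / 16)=-374 / 3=-124.67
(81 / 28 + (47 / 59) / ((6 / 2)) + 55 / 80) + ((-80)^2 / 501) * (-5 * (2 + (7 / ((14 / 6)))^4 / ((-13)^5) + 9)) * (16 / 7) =-1969252790390629 / 1229205576144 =-1602.05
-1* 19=-19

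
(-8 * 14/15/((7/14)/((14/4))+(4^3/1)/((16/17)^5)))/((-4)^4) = -50176/149330745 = -0.00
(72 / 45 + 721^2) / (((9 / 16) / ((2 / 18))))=41587408 / 405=102684.96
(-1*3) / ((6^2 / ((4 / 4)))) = -1 / 12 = -0.08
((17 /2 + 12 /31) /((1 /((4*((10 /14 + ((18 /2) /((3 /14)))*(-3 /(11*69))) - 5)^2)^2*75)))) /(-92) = -319322352652793510400 /7013967910440953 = -45526.63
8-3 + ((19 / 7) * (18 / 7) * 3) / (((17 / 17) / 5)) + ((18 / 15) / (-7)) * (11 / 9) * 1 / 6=241798 / 2205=109.66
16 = 16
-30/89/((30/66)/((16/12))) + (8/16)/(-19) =-1.02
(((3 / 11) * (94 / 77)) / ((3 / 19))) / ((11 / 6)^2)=64296 / 102487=0.63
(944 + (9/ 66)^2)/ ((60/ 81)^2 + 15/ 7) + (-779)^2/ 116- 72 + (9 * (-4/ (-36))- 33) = 105609671373/ 19278446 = 5478.12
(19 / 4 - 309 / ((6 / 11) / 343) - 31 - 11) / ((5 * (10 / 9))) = -6996483 / 200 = -34982.42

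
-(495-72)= -423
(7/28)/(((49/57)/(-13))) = -741/196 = -3.78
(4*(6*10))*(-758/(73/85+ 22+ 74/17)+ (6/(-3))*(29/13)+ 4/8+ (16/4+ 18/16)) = -64208470/10023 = -6406.11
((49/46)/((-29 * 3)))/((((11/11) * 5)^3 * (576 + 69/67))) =-67/394697250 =-0.00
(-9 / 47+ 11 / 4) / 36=481 / 6768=0.07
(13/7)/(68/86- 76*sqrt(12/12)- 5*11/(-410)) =-45838/1853005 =-0.02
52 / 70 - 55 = -54.26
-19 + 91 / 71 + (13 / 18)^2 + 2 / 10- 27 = -5060501 / 115020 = -44.00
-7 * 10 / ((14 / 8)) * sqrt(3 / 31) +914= 914 - 40 * sqrt(93) / 31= 901.56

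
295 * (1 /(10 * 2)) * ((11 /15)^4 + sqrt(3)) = 863819 /202500 + 59 * sqrt(3) /4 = 29.81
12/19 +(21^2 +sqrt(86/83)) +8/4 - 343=sqrt(7138)/83 +1912/19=101.65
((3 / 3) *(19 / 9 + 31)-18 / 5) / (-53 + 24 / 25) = -6640 / 11709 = -0.57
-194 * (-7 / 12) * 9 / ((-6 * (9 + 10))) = -8.93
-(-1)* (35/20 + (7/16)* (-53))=-343/16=-21.44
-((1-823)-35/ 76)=62507/ 76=822.46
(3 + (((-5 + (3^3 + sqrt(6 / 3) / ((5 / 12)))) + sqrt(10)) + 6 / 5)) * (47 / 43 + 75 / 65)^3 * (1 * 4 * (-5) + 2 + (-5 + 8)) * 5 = -3893421949440 / 174676879 - 356649338880 * sqrt(2) / 174676879 - 148603891200 * sqrt(10) / 174676879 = -27867.04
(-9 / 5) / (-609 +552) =3 / 95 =0.03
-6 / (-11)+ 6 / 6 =1.55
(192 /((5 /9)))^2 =2985984 /25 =119439.36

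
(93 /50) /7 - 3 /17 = 531 /5950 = 0.09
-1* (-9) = 9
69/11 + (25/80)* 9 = 1599/176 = 9.09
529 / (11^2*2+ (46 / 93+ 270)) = 49197 / 47662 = 1.03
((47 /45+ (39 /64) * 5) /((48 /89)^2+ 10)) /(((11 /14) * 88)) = 653332001 /113623994880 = 0.01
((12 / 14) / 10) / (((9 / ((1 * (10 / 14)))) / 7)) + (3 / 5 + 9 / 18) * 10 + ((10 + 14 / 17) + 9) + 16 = 16733 / 357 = 46.87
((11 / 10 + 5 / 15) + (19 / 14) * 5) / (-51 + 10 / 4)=-1726 / 10185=-0.17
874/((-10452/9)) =-0.75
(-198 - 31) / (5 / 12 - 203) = 2748 / 2431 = 1.13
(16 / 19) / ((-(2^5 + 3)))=-16 / 665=-0.02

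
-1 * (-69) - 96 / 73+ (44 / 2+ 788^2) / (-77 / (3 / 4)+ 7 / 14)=-6010.29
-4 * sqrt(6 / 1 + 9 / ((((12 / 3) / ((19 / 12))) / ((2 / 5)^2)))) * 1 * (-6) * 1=36 * sqrt(73) / 5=61.52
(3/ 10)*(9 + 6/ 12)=57/ 20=2.85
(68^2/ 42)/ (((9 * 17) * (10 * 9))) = 68/ 8505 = 0.01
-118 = -118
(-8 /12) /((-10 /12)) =4 /5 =0.80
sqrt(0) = 0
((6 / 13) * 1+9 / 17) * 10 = 2190 / 221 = 9.91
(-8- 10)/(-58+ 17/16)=288/911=0.32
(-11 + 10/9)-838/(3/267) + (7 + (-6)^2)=-670940/9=-74548.89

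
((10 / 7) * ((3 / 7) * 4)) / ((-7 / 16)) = -1920 / 343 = -5.60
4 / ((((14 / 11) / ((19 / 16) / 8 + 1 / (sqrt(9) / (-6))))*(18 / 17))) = -5.50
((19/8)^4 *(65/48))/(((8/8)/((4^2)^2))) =8470865/768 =11029.77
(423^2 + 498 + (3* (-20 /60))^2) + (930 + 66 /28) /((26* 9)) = 195939727 /1092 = 179431.98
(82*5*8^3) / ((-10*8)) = -2624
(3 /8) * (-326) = -489 /4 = -122.25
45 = 45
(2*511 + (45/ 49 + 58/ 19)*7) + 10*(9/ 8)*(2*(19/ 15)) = 286827/ 266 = 1078.30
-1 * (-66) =66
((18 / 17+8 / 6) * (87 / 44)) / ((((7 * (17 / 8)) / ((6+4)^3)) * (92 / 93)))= 164517000 / 511819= 321.44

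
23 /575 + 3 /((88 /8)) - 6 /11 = -64 /275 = -0.23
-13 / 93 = -0.14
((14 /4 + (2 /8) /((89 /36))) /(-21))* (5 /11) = -3205 /41118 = -0.08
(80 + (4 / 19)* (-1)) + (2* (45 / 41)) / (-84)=79.76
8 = 8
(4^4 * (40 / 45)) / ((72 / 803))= 205568 / 81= 2537.88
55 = 55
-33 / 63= -11 / 21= -0.52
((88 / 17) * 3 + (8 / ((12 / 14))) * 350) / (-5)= -167392 / 255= -656.44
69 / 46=3 / 2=1.50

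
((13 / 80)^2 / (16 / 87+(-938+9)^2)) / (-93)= -4901 / 14896781267200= -0.00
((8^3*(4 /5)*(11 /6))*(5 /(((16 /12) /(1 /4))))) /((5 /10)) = 1408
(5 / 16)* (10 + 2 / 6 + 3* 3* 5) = 415 / 24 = 17.29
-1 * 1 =-1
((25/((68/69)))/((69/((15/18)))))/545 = 25/44472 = 0.00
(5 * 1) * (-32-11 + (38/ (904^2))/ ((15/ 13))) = -263551913/ 1225824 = -215.00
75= 75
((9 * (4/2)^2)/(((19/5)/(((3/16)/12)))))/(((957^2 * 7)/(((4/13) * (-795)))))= -3975/703779076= -0.00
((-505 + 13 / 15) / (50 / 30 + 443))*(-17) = 19.27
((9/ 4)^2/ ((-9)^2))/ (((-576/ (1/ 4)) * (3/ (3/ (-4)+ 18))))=-23/ 147456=-0.00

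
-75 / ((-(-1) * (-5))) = 15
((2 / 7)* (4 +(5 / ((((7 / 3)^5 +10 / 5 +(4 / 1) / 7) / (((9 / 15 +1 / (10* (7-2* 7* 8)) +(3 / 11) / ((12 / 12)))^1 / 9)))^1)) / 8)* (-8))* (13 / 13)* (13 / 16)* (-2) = 797850079 / 53690120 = 14.86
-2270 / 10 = -227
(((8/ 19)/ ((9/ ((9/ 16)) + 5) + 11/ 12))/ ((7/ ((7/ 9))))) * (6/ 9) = 64/ 44973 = 0.00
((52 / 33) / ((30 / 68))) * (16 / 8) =3536 / 495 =7.14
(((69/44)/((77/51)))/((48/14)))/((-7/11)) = -1173/2464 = -0.48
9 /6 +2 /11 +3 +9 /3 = 7.68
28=28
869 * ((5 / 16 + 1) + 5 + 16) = 310233 / 16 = 19389.56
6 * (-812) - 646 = -5518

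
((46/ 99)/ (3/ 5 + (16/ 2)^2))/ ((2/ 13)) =1495/ 31977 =0.05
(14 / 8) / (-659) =-7 / 2636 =-0.00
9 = 9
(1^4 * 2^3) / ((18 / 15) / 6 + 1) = 20 / 3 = 6.67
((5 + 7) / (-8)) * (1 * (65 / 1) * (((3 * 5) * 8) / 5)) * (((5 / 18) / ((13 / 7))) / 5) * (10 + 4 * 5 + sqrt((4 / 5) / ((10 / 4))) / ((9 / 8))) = -2135.20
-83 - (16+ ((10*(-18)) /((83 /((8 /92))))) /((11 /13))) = -2074221 /20999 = -98.78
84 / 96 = 0.88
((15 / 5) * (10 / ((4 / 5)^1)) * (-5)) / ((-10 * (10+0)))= 15 / 8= 1.88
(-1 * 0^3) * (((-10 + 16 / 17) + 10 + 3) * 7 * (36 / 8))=0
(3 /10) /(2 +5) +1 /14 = 4 /35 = 0.11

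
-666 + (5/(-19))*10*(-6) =-12354/19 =-650.21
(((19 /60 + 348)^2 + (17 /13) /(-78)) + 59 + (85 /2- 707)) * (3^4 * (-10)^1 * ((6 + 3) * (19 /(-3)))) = 37677505368897 /6760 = 5573595468.77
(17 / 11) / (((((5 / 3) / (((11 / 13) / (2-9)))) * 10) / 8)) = -204 / 2275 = -0.09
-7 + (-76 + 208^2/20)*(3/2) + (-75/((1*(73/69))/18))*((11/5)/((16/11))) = 3485921/2920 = 1193.81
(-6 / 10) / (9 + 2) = -3 / 55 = -0.05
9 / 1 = 9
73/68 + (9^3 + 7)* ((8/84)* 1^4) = 101629/1428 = 71.17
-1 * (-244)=244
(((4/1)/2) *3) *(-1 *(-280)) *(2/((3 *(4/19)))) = 5320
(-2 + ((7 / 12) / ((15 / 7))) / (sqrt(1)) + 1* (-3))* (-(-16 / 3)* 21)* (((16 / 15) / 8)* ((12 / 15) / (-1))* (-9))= -190624 / 375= -508.33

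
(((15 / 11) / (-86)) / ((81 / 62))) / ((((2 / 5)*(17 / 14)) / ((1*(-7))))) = 37975 / 217107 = 0.17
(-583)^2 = 339889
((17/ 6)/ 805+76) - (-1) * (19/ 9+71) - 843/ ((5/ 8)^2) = -2008.97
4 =4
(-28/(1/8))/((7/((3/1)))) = -96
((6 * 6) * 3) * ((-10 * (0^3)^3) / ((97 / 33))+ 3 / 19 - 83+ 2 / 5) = -845856 / 95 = -8903.75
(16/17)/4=4/17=0.24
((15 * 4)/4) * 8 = 120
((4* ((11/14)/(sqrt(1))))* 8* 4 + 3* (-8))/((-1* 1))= -536/7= -76.57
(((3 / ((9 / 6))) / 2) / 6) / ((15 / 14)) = 0.16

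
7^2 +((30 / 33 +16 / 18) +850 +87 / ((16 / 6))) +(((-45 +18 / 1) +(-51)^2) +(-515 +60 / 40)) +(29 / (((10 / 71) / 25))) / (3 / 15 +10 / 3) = 186825211 / 41976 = 4450.76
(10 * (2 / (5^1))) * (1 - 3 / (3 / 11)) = -40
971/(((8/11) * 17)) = 10681/136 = 78.54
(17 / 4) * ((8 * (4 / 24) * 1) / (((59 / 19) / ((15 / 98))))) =1615 / 5782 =0.28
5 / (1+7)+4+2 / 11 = 423 / 88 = 4.81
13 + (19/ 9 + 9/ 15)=707/ 45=15.71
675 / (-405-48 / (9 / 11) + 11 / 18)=-2430 / 1667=-1.46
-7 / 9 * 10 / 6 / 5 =-7 / 27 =-0.26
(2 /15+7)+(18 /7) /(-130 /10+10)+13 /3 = 1114 /105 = 10.61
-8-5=-13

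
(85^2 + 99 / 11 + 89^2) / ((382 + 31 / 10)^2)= 1515500 / 14830201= 0.10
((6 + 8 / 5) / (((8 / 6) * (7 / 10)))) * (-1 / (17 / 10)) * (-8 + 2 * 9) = -5700 / 119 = -47.90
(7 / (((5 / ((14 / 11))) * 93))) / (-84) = -0.00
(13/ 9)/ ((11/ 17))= 221/ 99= 2.23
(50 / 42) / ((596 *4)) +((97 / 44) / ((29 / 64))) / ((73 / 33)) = 2.20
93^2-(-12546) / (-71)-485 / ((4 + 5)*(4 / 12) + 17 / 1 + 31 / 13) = 8450.63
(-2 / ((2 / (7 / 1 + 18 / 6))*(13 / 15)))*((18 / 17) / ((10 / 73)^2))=-143883 / 221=-651.05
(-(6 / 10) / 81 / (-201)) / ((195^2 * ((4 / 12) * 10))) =1 / 3439361250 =0.00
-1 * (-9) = 9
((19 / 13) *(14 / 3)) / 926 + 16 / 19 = 291439 / 343083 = 0.85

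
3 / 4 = 0.75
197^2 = 38809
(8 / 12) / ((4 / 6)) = 1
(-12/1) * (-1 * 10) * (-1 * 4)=-480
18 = 18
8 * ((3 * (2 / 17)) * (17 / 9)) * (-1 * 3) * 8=-128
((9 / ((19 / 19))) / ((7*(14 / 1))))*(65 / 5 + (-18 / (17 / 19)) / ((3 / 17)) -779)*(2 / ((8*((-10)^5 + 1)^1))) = 110 / 544439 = 0.00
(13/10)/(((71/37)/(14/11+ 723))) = 3832127/7810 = 490.67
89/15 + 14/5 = 131/15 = 8.73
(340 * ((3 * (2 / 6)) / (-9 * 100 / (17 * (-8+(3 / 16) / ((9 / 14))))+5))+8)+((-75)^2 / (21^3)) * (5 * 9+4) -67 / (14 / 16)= -318583 / 31353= -10.16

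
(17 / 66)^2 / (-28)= -289 / 121968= -0.00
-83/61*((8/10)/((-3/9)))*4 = 3984/305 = 13.06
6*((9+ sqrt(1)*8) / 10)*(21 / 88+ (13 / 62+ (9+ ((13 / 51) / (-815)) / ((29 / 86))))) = 31065748471 / 322381400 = 96.36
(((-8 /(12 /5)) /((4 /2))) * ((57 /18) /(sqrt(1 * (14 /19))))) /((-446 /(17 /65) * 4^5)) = 323 * sqrt(266) /1496162304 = 0.00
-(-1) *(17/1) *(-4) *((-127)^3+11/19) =2646510088/19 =139290004.63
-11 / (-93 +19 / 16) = 176 / 1469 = 0.12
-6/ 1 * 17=-102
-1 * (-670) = 670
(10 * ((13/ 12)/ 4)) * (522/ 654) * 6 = 5655/ 436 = 12.97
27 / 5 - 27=-108 / 5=-21.60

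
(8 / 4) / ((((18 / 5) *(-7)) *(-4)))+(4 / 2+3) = 5.02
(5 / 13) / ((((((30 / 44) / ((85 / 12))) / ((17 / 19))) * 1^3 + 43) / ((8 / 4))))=31790 / 1781507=0.02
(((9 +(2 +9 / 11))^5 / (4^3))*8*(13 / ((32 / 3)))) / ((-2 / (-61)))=2760331396875 / 2576816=1071217.89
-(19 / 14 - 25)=331 / 14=23.64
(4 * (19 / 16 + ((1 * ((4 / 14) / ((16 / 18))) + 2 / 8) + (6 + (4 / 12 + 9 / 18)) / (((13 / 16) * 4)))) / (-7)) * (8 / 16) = -16867 / 15288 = -1.10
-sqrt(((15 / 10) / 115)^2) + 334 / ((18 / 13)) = 499303 / 2070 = 241.21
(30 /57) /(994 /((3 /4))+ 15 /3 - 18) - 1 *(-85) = 85.00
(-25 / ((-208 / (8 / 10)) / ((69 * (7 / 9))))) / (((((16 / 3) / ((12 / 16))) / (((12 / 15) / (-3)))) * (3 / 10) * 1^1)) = -805 / 1248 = -0.65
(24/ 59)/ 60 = 2/ 295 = 0.01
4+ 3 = 7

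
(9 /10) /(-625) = -0.00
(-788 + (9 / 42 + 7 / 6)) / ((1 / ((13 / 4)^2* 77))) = -30708821 / 48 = -639767.10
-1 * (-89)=89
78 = 78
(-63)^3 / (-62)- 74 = 245459 / 62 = 3959.02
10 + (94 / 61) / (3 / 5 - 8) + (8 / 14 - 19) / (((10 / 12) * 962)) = 10031893 / 1026935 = 9.77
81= 81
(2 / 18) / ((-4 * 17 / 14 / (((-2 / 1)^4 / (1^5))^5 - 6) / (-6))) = 7339990 / 51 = 143921.37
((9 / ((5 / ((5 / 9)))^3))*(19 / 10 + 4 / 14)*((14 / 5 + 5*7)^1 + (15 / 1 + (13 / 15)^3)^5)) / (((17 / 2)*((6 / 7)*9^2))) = 411236529332951128422007 / 9576739382629394531250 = 42.94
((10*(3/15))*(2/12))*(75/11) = 25/11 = 2.27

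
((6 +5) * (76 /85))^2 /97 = 698896 /700825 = 1.00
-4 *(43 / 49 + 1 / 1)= -368 / 49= -7.51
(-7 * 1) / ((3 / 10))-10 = -100 / 3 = -33.33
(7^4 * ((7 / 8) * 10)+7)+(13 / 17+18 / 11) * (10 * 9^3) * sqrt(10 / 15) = 1091070 * sqrt(6) / 187+84063 / 4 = 35307.54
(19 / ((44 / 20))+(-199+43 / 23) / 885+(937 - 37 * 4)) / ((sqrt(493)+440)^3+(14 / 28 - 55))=20433798088917504 / 2149789884606365122055 - 415147592922112 * sqrt(493) / 6449369653819095366165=0.00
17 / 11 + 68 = 765 / 11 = 69.55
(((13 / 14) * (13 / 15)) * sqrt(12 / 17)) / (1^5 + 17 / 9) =39 * sqrt(51) / 1190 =0.23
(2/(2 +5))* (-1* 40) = -80/7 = -11.43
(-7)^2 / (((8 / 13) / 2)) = 637 / 4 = 159.25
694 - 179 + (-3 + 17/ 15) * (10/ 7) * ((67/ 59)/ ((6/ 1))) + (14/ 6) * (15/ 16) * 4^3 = 347537/ 531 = 654.50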